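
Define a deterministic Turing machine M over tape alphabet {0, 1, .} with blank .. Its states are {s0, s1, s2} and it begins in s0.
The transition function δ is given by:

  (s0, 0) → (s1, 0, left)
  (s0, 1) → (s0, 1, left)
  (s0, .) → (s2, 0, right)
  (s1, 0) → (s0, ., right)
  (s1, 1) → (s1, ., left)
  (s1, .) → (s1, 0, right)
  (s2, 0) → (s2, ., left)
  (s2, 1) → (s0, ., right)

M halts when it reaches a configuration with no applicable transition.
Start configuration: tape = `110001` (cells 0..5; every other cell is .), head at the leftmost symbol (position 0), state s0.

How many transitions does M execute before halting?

state=s0 head=0 tape=.[1]10001..   (s0,1)→(s0,1,left)
state=s0 head=-1 tape=[.]110001..   (s0,.)→(s2,0,right)
state=s2 head=0 tape=0[1]10001..   (s2,1)→(s0,.,right)
state=s0 head=1 tape=0.[1]0001..   (s0,1)→(s0,1,left)
state=s0 head=0 tape=0[.]10001..   (s0,.)→(s2,0,right)
state=s2 head=1 tape=00[1]0001..   (s2,1)→(s0,.,right)
state=s0 head=2 tape=00.[0]001..   (s0,0)→(s1,0,left)
state=s1 head=1 tape=00[.]0001..   (s1,.)→(s1,0,right)
state=s1 head=2 tape=000[0]001..   (s1,0)→(s0,.,right)
state=s0 head=3 tape=000.[0]01..   (s0,0)→(s1,0,left)
state=s1 head=2 tape=000[.]001..   (s1,.)→(s1,0,right)
state=s1 head=3 tape=0000[0]01..   (s1,0)→(s0,.,right)
state=s0 head=4 tape=0000.[0]1..   (s0,0)→(s1,0,left)
state=s1 head=3 tape=0000[.]01..   (s1,.)→(s1,0,right)
state=s1 head=4 tape=00000[0]1..   (s1,0)→(s0,.,right)
state=s0 head=5 tape=00000.[1]..   (s0,1)→(s0,1,left)
state=s0 head=4 tape=00000[.]1..   (s0,.)→(s2,0,right)
state=s2 head=5 tape=000000[1]..   (s2,1)→(s0,.,right)
state=s0 head=6 tape=000000.[.].   (s0,.)→(s2,0,right)
state=s2 head=7 tape=000000.0[.]
M halts after 19 transitions.

19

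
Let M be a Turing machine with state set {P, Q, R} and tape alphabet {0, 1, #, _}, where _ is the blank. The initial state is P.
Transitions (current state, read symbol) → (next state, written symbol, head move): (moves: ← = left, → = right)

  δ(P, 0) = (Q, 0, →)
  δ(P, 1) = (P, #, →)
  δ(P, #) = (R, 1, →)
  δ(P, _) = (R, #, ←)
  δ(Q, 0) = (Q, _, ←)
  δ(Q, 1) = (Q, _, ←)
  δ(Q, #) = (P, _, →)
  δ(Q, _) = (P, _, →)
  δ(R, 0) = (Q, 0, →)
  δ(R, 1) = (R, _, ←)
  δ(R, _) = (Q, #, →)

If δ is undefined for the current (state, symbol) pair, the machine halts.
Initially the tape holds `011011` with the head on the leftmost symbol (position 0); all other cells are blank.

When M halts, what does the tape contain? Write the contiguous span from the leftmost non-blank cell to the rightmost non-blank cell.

##_##_##

state=P head=0 tape=_[0]11011_   (P,0)→(Q,0,→)
state=Q head=1 tape=_0[1]1011_   (Q,1)→(Q,_,←)
state=Q head=0 tape=_[0]_1011_   (Q,0)→(Q,_,←)
state=Q head=-1 tape=[_]__1011_   (Q,_)→(P,_,→)
state=P head=0 tape=_[_]_1011_   (P,_)→(R,#,←)
state=R head=-1 tape=[_]#_1011_   (R,_)→(Q,#,→)
state=Q head=0 tape=#[#]_1011_   (Q,#)→(P,_,→)
state=P head=1 tape=#_[_]1011_   (P,_)→(R,#,←)
state=R head=0 tape=#[_]#1011_   (R,_)→(Q,#,→)
state=Q head=1 tape=##[#]1011_   (Q,#)→(P,_,→)
state=P head=2 tape=##_[1]011_   (P,1)→(P,#,→)
state=P head=3 tape=##_#[0]11_   (P,0)→(Q,0,→)
state=Q head=4 tape=##_#0[1]1_   (Q,1)→(Q,_,←)
state=Q head=3 tape=##_#[0]_1_   (Q,0)→(Q,_,←)
state=Q head=2 tape=##_[#]__1_   (Q,#)→(P,_,→)
state=P head=3 tape=##__[_]_1_   (P,_)→(R,#,←)
state=R head=2 tape=##_[_]#_1_   (R,_)→(Q,#,→)
state=Q head=3 tape=##_#[#]_1_   (Q,#)→(P,_,→)
state=P head=4 tape=##_#_[_]1_   (P,_)→(R,#,←)
state=R head=3 tape=##_#[_]#1_   (R,_)→(Q,#,→)
state=Q head=4 tape=##_##[#]1_   (Q,#)→(P,_,→)
state=P head=5 tape=##_##_[1]_   (P,1)→(P,#,→)
state=P head=6 tape=##_##_#[_]   (P,_)→(R,#,←)
state=R head=5 tape=##_##_[#]#
The non-blank tape span at halt is ##_##_##.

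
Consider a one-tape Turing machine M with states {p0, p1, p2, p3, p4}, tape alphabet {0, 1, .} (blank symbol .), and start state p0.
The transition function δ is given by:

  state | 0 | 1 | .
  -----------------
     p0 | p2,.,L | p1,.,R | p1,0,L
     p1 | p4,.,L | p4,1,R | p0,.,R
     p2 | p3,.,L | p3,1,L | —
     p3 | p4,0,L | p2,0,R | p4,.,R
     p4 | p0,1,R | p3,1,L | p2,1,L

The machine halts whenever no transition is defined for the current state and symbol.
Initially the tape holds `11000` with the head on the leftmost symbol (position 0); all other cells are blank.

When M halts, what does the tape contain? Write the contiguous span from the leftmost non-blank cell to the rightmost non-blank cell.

101.0

state=p0 head=0 tape=.[1]1000   (p0,1)→(p1,.,R)
state=p1 head=1 tape=..[1]000   (p1,1)→(p4,1,R)
state=p4 head=2 tape=..1[0]00   (p4,0)→(p0,1,R)
state=p0 head=3 tape=..11[0]0   (p0,0)→(p2,.,L)
state=p2 head=2 tape=..1[1].0   (p2,1)→(p3,1,L)
state=p3 head=1 tape=..[1]1.0   (p3,1)→(p2,0,R)
state=p2 head=2 tape=..0[1].0   (p2,1)→(p3,1,L)
state=p3 head=1 tape=..[0]1.0   (p3,0)→(p4,0,L)
state=p4 head=0 tape=.[.]01.0   (p4,.)→(p2,1,L)
state=p2 head=-1 tape=[.]101.0
The non-blank tape span at halt is 101.0.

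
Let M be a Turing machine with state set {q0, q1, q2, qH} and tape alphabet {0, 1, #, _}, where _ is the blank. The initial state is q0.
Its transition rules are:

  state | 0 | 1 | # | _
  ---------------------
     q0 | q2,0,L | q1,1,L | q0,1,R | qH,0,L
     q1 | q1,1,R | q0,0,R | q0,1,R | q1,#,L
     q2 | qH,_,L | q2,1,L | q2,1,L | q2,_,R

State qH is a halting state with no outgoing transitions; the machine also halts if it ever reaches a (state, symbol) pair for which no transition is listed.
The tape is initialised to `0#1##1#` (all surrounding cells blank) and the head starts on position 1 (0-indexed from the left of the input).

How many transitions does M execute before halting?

15

q0 | 0[#]1##1#_   read # → write 1, move R, go to q0
q0 | 01[1]##1#_   read 1 → write 1, move L, go to q1
q1 | 0[1]1##1#_   read 1 → write 0, move R, go to q0
q0 | 00[1]##1#_   read 1 → write 1, move L, go to q1
q1 | 0[0]1##1#_   read 0 → write 1, move R, go to q1
q1 | 01[1]##1#_   read 1 → write 0, move R, go to q0
q0 | 010[#]#1#_   read # → write 1, move R, go to q0
q0 | 0101[#]1#_   read # → write 1, move R, go to q0
q0 | 01011[1]#_   read 1 → write 1, move L, go to q1
q1 | 0101[1]1#_   read 1 → write 0, move R, go to q0
q0 | 01010[1]#_   read 1 → write 1, move L, go to q1
q1 | 0101[0]1#_   read 0 → write 1, move R, go to q1
q1 | 01011[1]#_   read 1 → write 0, move R, go to q0
q0 | 010110[#]_   read # → write 1, move R, go to q0
q0 | 0101101[_]   read _ → write 0, move L, go to qH
qH | 010110[1]0
M halts after 15 transitions.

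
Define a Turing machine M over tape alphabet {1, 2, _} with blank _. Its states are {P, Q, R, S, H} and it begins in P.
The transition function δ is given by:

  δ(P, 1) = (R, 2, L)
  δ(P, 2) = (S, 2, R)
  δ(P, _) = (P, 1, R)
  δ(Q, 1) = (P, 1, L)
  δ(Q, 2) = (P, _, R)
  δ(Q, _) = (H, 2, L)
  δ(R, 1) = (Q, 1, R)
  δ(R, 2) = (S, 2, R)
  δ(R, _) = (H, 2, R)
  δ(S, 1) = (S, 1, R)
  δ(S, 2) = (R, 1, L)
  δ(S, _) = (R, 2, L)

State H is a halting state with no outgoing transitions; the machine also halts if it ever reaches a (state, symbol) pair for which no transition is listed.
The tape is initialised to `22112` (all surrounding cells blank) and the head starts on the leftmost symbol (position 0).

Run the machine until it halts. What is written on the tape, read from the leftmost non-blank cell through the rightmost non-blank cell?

P | [2]2112   read 2 → write 2, move R, go to S
S | 2[2]112   read 2 → write 1, move L, go to R
R | [2]1112   read 2 → write 2, move R, go to S
S | 2[1]112   read 1 → write 1, move R, go to S
S | 21[1]12   read 1 → write 1, move R, go to S
S | 211[1]2   read 1 → write 1, move R, go to S
S | 2111[2]   read 2 → write 1, move L, go to R
R | 211[1]1   read 1 → write 1, move R, go to Q
Q | 2111[1]   read 1 → write 1, move L, go to P
P | 211[1]1   read 1 → write 2, move L, go to R
R | 21[1]21   read 1 → write 1, move R, go to Q
Q | 211[2]1   read 2 → write _, move R, go to P
P | 211_[1]   read 1 → write 2, move L, go to R
R | 211[_]2   read _ → write 2, move R, go to H
H | 2112[2]
The non-blank tape span at halt is 21122.

21122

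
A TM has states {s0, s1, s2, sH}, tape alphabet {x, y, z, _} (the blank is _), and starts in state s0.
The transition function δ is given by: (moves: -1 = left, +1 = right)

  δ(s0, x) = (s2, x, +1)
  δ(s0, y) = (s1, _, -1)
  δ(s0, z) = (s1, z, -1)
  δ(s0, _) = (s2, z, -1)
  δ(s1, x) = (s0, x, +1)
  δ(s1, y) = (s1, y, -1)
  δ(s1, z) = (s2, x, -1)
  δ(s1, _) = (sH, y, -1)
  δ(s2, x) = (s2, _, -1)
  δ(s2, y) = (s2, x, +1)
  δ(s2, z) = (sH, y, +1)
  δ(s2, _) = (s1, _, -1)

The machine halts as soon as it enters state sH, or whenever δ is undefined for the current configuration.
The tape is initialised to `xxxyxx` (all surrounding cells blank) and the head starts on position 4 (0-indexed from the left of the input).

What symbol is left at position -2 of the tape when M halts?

y

state=s0 head=4 tape=___xxxy[x]x   (s0,x)→(s2,x,+1)
state=s2 head=5 tape=___xxxyx[x]   (s2,x)→(s2,_,-1)
state=s2 head=4 tape=___xxxy[x]_   (s2,x)→(s2,_,-1)
state=s2 head=3 tape=___xxx[y]__   (s2,y)→(s2,x,+1)
state=s2 head=4 tape=___xxxx[_]_   (s2,_)→(s1,_,-1)
state=s1 head=3 tape=___xxx[x]__   (s1,x)→(s0,x,+1)
state=s0 head=4 tape=___xxxx[_]_   (s0,_)→(s2,z,-1)
state=s2 head=3 tape=___xxx[x]z_   (s2,x)→(s2,_,-1)
state=s2 head=2 tape=___xx[x]_z_   (s2,x)→(s2,_,-1)
state=s2 head=1 tape=___x[x]__z_   (s2,x)→(s2,_,-1)
state=s2 head=0 tape=___[x]___z_   (s2,x)→(s2,_,-1)
state=s2 head=-1 tape=__[_]____z_   (s2,_)→(s1,_,-1)
state=s1 head=-2 tape=_[_]_____z_   (s1,_)→(sH,y,-1)
state=sH head=-3 tape=[_]y_____z_
Cell -2 holds y when M halts.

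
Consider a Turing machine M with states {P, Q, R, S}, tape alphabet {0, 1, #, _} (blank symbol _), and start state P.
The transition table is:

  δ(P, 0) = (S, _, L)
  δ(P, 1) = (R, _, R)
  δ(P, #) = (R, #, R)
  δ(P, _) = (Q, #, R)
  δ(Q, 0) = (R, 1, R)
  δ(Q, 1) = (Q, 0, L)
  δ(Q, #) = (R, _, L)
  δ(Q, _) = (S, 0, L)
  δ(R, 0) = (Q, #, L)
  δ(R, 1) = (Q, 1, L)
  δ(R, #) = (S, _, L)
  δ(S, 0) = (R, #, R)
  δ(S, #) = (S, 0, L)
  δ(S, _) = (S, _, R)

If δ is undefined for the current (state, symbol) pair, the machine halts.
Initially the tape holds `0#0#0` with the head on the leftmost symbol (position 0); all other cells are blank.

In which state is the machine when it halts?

P | _[0]#0#0   read 0 → write _, move L, go to S
S | [_]_#0#0   read _ → write _, move R, go to S
S | _[_]#0#0   read _ → write _, move R, go to S
S | __[#]0#0   read # → write 0, move L, go to S
S | _[_]00#0   read _ → write _, move R, go to S
S | __[0]0#0   read 0 → write #, move R, go to R
R | __#[0]#0   read 0 → write #, move L, go to Q
Q | __[#]##0   read # → write _, move L, go to R
R | _[_]_##0
No transition is defined for (R, _); M halts in state R.

R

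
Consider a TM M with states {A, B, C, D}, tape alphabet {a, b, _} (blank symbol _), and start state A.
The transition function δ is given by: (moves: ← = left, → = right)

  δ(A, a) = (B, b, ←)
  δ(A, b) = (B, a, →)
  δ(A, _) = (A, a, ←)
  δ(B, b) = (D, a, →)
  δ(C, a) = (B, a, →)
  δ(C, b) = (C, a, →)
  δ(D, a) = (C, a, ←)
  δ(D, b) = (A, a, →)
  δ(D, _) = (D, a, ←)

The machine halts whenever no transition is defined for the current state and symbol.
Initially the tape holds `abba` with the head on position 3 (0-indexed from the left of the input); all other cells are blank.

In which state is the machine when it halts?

B

A | abb[a]_   read a → write b, move ←, go to B
B | ab[b]b_   read b → write a, move →, go to D
D | aba[b]_   read b → write a, move →, go to A
A | abaa[_]   read _ → write a, move ←, go to A
A | aba[a]a   read a → write b, move ←, go to B
B | ab[a]ba
No transition is defined for (B, a); M halts in state B.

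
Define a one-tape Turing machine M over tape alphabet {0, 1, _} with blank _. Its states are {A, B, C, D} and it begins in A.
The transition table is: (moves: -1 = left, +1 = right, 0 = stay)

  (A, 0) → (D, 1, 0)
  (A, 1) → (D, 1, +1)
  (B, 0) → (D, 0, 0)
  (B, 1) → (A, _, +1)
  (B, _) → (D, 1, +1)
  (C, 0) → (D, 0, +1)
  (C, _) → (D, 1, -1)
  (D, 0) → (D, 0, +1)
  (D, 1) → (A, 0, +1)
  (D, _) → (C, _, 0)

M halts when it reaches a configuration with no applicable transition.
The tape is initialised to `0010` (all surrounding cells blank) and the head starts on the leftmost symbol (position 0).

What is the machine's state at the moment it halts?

A | [0]010__   read 0 → write 1, move 0, go to D
D | [1]010__   read 1 → write 0, move +1, go to A
A | 0[0]10__   read 0 → write 1, move 0, go to D
D | 0[1]10__   read 1 → write 0, move +1, go to A
A | 00[1]0__   read 1 → write 1, move +1, go to D
D | 001[0]__   read 0 → write 0, move +1, go to D
D | 0010[_]_   read _ → write _, move 0, go to C
C | 0010[_]_   read _ → write 1, move -1, go to D
D | 001[0]1_   read 0 → write 0, move +1, go to D
D | 0010[1]_   read 1 → write 0, move +1, go to A
A | 00100[_]
No transition is defined for (A, _); M halts in state A.

A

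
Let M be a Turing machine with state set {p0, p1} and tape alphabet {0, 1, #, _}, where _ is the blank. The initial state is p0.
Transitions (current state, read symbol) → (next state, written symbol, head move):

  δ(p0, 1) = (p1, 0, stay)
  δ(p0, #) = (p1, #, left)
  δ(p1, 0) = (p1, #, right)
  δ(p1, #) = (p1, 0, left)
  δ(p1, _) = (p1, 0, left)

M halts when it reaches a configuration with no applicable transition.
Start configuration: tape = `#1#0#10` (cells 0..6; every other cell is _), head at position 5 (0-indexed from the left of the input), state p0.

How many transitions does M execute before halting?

state=p0 head=5 tape=#1#0#[1]0__   (p0,1)→(p1,0,stay)
state=p1 head=5 tape=#1#0#[0]0__   (p1,0)→(p1,#,right)
state=p1 head=6 tape=#1#0##[0]__   (p1,0)→(p1,#,right)
state=p1 head=7 tape=#1#0###[_]_   (p1,_)→(p1,0,left)
state=p1 head=6 tape=#1#0##[#]0_   (p1,#)→(p1,0,left)
state=p1 head=5 tape=#1#0#[#]00_   (p1,#)→(p1,0,left)
state=p1 head=4 tape=#1#0[#]000_   (p1,#)→(p1,0,left)
state=p1 head=3 tape=#1#[0]0000_   (p1,0)→(p1,#,right)
state=p1 head=4 tape=#1##[0]000_   (p1,0)→(p1,#,right)
state=p1 head=5 tape=#1###[0]00_   (p1,0)→(p1,#,right)
state=p1 head=6 tape=#1####[0]0_   (p1,0)→(p1,#,right)
state=p1 head=7 tape=#1#####[0]_   (p1,0)→(p1,#,right)
state=p1 head=8 tape=#1######[_]   (p1,_)→(p1,0,left)
state=p1 head=7 tape=#1#####[#]0   (p1,#)→(p1,0,left)
state=p1 head=6 tape=#1####[#]00   (p1,#)→(p1,0,left)
state=p1 head=5 tape=#1###[#]000   (p1,#)→(p1,0,left)
state=p1 head=4 tape=#1##[#]0000   (p1,#)→(p1,0,left)
state=p1 head=3 tape=#1#[#]00000   (p1,#)→(p1,0,left)
state=p1 head=2 tape=#1[#]000000   (p1,#)→(p1,0,left)
state=p1 head=1 tape=#[1]0000000
M halts after 19 transitions.

19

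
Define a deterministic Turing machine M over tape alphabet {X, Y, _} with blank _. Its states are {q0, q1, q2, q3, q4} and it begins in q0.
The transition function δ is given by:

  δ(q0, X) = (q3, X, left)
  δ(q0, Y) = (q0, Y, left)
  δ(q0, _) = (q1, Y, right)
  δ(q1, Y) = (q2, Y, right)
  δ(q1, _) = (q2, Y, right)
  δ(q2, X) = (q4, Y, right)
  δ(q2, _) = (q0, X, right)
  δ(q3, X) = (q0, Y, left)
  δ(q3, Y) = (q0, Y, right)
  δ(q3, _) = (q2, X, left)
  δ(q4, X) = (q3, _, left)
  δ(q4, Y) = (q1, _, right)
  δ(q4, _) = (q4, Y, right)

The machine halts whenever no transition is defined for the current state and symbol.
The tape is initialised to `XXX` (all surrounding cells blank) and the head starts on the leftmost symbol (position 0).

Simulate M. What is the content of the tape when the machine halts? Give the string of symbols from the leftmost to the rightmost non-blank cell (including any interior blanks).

q0 | ___[X]XX   read X → write X, move left, go to q3
q3 | __[_]XXX   read _ → write X, move left, go to q2
q2 | _[_]XXXX   read _ → write X, move right, go to q0
q0 | _X[X]XXX   read X → write X, move left, go to q3
q3 | _[X]XXXX   read X → write Y, move left, go to q0
q0 | [_]YXXXX   read _ → write Y, move right, go to q1
q1 | Y[Y]XXXX   read Y → write Y, move right, go to q2
q2 | YY[X]XXX   read X → write Y, move right, go to q4
q4 | YYY[X]XX   read X → write _, move left, go to q3
q3 | YY[Y]_XX   read Y → write Y, move right, go to q0
q0 | YYY[_]XX   read _ → write Y, move right, go to q1
q1 | YYYY[X]X
The non-blank tape span at halt is YYYYXX.

YYYYXX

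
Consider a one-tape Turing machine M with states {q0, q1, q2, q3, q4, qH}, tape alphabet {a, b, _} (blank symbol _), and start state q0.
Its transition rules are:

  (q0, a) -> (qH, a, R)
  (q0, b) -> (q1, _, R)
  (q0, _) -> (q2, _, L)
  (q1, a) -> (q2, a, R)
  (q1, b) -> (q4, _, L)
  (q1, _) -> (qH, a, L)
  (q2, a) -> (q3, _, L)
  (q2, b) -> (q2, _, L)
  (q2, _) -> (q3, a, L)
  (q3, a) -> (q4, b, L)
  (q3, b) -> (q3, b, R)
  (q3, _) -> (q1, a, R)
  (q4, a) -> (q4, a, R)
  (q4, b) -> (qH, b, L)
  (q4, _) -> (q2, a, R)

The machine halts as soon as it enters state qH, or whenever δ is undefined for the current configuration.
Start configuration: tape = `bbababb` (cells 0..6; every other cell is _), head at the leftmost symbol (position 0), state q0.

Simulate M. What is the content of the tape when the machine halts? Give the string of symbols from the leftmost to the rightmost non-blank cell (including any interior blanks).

q0 | __[b]bababb   read b → write _, move R, go to q1
q1 | ___[b]ababb   read b → write _, move L, go to q4
q4 | __[_]_ababb   read _ → write a, move R, go to q2
q2 | __a[_]ababb   read _ → write a, move L, go to q3
q3 | __[a]aababb   read a → write b, move L, go to q4
q4 | _[_]baababb   read _ → write a, move R, go to q2
q2 | _a[b]aababb   read b → write _, move L, go to q2
q2 | _[a]_aababb   read a → write _, move L, go to q3
q3 | [_]__aababb   read _ → write a, move R, go to q1
q1 | a[_]_aababb   read _ → write a, move L, go to qH
qH | [a]a_aababb
The non-blank tape span at halt is aa_aababb.

aa_aababb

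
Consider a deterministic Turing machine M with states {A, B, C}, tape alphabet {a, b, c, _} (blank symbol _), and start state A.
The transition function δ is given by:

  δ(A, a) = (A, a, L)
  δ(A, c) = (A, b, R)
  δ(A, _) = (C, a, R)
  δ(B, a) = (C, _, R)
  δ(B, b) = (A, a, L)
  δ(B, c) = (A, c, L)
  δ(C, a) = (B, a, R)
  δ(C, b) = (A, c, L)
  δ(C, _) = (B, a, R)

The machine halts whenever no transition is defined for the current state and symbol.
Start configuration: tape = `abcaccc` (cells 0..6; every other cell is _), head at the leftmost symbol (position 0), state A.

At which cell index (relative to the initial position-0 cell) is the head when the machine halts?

state=A head=0 tape=___[a]bcaccc   (A,a)→(A,a,L)
state=A head=-1 tape=__[_]abcaccc   (A,_)→(C,a,R)
state=C head=0 tape=__a[a]bcaccc   (C,a)→(B,a,R)
state=B head=1 tape=__aa[b]caccc   (B,b)→(A,a,L)
state=A head=0 tape=__a[a]acaccc   (A,a)→(A,a,L)
state=A head=-1 tape=__[a]aacaccc   (A,a)→(A,a,L)
state=A head=-2 tape=_[_]aaacaccc   (A,_)→(C,a,R)
state=C head=-1 tape=_a[a]aacaccc   (C,a)→(B,a,R)
state=B head=0 tape=_aa[a]acaccc   (B,a)→(C,_,R)
state=C head=1 tape=_aa_[a]caccc   (C,a)→(B,a,R)
state=B head=2 tape=_aa_a[c]accc   (B,c)→(A,c,L)
state=A head=1 tape=_aa_[a]caccc   (A,a)→(A,a,L)
state=A head=0 tape=_aa[_]acaccc   (A,_)→(C,a,R)
state=C head=1 tape=_aaa[a]caccc   (C,a)→(B,a,R)
state=B head=2 tape=_aaaa[c]accc   (B,c)→(A,c,L)
state=A head=1 tape=_aaa[a]caccc   (A,a)→(A,a,L)
state=A head=0 tape=_aa[a]acaccc   (A,a)→(A,a,L)
state=A head=-1 tape=_a[a]aacaccc   (A,a)→(A,a,L)
state=A head=-2 tape=_[a]aaacaccc   (A,a)→(A,a,L)
state=A head=-3 tape=[_]aaaacaccc   (A,_)→(C,a,R)
state=C head=-2 tape=a[a]aaacaccc   (C,a)→(B,a,R)
state=B head=-1 tape=aa[a]aacaccc   (B,a)→(C,_,R)
state=C head=0 tape=aa_[a]acaccc   (C,a)→(B,a,R)
state=B head=1 tape=aa_a[a]caccc   (B,a)→(C,_,R)
state=C head=2 tape=aa_a_[c]accc
At halt the head is at cell 2.

2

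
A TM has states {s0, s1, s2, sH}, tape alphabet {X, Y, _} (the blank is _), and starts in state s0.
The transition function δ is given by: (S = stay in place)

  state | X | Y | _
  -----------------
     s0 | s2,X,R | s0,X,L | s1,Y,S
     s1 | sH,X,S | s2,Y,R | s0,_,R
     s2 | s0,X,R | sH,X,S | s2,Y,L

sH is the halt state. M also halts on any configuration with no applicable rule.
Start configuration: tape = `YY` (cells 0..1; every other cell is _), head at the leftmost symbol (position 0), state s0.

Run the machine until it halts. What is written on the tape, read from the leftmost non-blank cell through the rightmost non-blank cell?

s0 | _[Y]Y__   read Y → write X, move L, go to s0
s0 | [_]XY__   read _ → write Y, move S, go to s1
s1 | [Y]XY__   read Y → write Y, move R, go to s2
s2 | Y[X]Y__   read X → write X, move R, go to s0
s0 | YX[Y]__   read Y → write X, move L, go to s0
s0 | Y[X]X__   read X → write X, move R, go to s2
s2 | YX[X]__   read X → write X, move R, go to s0
s0 | YXX[_]_   read _ → write Y, move S, go to s1
s1 | YXX[Y]_   read Y → write Y, move R, go to s2
s2 | YXXY[_]   read _ → write Y, move L, go to s2
s2 | YXX[Y]Y   read Y → write X, move S, go to sH
sH | YXX[X]Y
The non-blank tape span at halt is YXXXY.

YXXXY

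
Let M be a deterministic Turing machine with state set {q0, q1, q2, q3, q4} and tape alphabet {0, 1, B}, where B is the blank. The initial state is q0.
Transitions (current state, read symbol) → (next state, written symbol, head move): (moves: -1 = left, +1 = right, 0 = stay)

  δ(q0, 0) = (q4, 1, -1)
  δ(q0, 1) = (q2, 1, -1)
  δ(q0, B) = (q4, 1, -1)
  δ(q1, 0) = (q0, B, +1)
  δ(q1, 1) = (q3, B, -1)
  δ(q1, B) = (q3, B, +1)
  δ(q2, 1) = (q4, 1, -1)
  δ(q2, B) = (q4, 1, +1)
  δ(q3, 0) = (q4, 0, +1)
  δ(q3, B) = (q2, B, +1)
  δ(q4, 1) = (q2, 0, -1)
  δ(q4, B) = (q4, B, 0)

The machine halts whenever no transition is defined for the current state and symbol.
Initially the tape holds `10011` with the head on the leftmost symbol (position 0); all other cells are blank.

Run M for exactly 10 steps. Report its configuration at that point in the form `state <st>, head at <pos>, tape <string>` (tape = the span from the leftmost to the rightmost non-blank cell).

state q4, head at -2, tape 100011

q0 | BB[1]0011   read 1 → write 1, move -1, go to q2
q2 | B[B]10011   read B → write 1, move +1, go to q4
q4 | B1[1]0011   read 1 → write 0, move -1, go to q2
q2 | B[1]00011   read 1 → write 1, move -1, go to q4
q4 | [B]100011   read B → write B, move 0, go to q4
q4 | [B]100011   read B → write B, move 0, go to q4
q4 | [B]100011   read B → write B, move 0, go to q4
q4 | [B]100011   read B → write B, move 0, go to q4
q4 | [B]100011   read B → write B, move 0, go to q4
q4 | [B]100011   read B → write B, move 0, go to q4
q4 | [B]100011
After 10 steps: state q4, head at -2, tape 100011.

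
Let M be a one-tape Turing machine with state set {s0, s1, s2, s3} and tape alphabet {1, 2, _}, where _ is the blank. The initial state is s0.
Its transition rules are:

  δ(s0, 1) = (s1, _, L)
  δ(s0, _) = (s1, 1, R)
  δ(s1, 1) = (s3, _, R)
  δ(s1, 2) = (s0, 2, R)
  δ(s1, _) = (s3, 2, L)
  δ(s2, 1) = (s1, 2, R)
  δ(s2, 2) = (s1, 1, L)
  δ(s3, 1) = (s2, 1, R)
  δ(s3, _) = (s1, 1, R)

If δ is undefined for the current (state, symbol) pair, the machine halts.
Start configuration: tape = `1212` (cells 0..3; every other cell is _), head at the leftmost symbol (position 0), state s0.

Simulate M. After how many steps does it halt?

state=s0 head=0 tape=__[1]212___   (s0,1)→(s1,_,L)
state=s1 head=-1 tape=_[_]_212___   (s1,_)→(s3,2,L)
state=s3 head=-2 tape=[_]2_212___   (s3,_)→(s1,1,R)
state=s1 head=-1 tape=1[2]_212___   (s1,2)→(s0,2,R)
state=s0 head=0 tape=12[_]212___   (s0,_)→(s1,1,R)
state=s1 head=1 tape=121[2]12___   (s1,2)→(s0,2,R)
state=s0 head=2 tape=1212[1]2___   (s0,1)→(s1,_,L)
state=s1 head=1 tape=121[2]_2___   (s1,2)→(s0,2,R)
state=s0 head=2 tape=1212[_]2___   (s0,_)→(s1,1,R)
state=s1 head=3 tape=12121[2]___   (s1,2)→(s0,2,R)
state=s0 head=4 tape=121212[_]__   (s0,_)→(s1,1,R)
state=s1 head=5 tape=1212121[_]_   (s1,_)→(s3,2,L)
state=s3 head=4 tape=121212[1]2_   (s3,1)→(s2,1,R)
state=s2 head=5 tape=1212121[2]_   (s2,2)→(s1,1,L)
state=s1 head=4 tape=121212[1]1_   (s1,1)→(s3,_,R)
state=s3 head=5 tape=121212_[1]_   (s3,1)→(s2,1,R)
state=s2 head=6 tape=121212_1[_]
M halts after 16 transitions.

16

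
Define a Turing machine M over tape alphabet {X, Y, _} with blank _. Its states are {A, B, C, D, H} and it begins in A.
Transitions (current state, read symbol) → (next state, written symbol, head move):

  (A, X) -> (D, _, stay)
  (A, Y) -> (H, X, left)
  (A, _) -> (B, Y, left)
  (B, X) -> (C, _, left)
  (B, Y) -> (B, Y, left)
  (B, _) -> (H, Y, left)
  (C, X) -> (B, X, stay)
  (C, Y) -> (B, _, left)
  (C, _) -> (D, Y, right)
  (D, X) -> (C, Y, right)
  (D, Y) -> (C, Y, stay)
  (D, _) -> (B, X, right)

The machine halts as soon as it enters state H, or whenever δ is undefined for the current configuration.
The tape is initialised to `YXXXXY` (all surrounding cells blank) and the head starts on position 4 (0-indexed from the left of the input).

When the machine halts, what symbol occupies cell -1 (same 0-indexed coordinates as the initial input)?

A | __YXXX[X]Y   read X → write _, move stay, go to D
D | __YXXX[_]Y   read _ → write X, move right, go to B
B | __YXXXX[Y]   read Y → write Y, move left, go to B
B | __YXXX[X]Y   read X → write _, move left, go to C
C | __YXX[X]_Y   read X → write X, move stay, go to B
B | __YXX[X]_Y   read X → write _, move left, go to C
C | __YX[X]__Y   read X → write X, move stay, go to B
B | __YX[X]__Y   read X → write _, move left, go to C
C | __Y[X]___Y   read X → write X, move stay, go to B
B | __Y[X]___Y   read X → write _, move left, go to C
C | __[Y]____Y   read Y → write _, move left, go to B
B | _[_]_____Y   read _ → write Y, move left, go to H
H | [_]Y_____Y
Cell -1 holds Y when M halts.

Y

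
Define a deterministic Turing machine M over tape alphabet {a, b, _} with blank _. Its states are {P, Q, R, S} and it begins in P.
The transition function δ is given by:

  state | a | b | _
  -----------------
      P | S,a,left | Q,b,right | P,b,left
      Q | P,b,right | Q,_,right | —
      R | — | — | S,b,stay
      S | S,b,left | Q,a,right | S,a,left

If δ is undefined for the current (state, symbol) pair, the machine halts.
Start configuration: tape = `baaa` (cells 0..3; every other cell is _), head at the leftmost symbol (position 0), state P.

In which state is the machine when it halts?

P | [b]aaa__   read b → write b, move right, go to Q
Q | b[a]aa__   read a → write b, move right, go to P
P | bb[a]a__   read a → write a, move left, go to S
S | b[b]aa__   read b → write a, move right, go to Q
Q | ba[a]a__   read a → write b, move right, go to P
P | bab[a]__   read a → write a, move left, go to S
S | ba[b]a__   read b → write a, move right, go to Q
Q | baa[a]__   read a → write b, move right, go to P
P | baab[_]_   read _ → write b, move left, go to P
P | baa[b]b_   read b → write b, move right, go to Q
Q | baab[b]_   read b → write _, move right, go to Q
Q | baab_[_]
No transition is defined for (Q, _); M halts in state Q.

Q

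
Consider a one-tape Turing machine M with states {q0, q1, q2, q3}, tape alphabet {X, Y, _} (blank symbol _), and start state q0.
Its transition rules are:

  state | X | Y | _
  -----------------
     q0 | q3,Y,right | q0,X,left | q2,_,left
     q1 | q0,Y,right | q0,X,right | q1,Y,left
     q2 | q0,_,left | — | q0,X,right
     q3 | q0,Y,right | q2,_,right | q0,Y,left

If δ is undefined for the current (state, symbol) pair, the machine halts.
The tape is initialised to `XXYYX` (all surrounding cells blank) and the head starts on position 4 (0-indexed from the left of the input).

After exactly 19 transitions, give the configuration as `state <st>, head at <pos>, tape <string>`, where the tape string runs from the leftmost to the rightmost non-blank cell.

state q3, head at 5, tape YYYYYX

state=q0 head=4 tape=XXYY[X]_   (q0,X)→(q3,Y,right)
state=q3 head=5 tape=XXYYY[_]   (q3,_)→(q0,Y,left)
state=q0 head=4 tape=XXYY[Y]Y   (q0,Y)→(q0,X,left)
state=q0 head=3 tape=XXY[Y]XY   (q0,Y)→(q0,X,left)
state=q0 head=2 tape=XX[Y]XXY   (q0,Y)→(q0,X,left)
state=q0 head=1 tape=X[X]XXXY   (q0,X)→(q3,Y,right)
state=q3 head=2 tape=XY[X]XXY   (q3,X)→(q0,Y,right)
state=q0 head=3 tape=XYY[X]XY   (q0,X)→(q3,Y,right)
state=q3 head=4 tape=XYYY[X]Y   (q3,X)→(q0,Y,right)
state=q0 head=5 tape=XYYYY[Y]   (q0,Y)→(q0,X,left)
state=q0 head=4 tape=XYYY[Y]X   (q0,Y)→(q0,X,left)
state=q0 head=3 tape=XYY[Y]XX   (q0,Y)→(q0,X,left)
state=q0 head=2 tape=XY[Y]XXX   (q0,Y)→(q0,X,left)
state=q0 head=1 tape=X[Y]XXXX   (q0,Y)→(q0,X,left)
state=q0 head=0 tape=[X]XXXXX   (q0,X)→(q3,Y,right)
state=q3 head=1 tape=Y[X]XXXX   (q3,X)→(q0,Y,right)
state=q0 head=2 tape=YY[X]XXX   (q0,X)→(q3,Y,right)
state=q3 head=3 tape=YYY[X]XX   (q3,X)→(q0,Y,right)
state=q0 head=4 tape=YYYY[X]X   (q0,X)→(q3,Y,right)
state=q3 head=5 tape=YYYYY[X]
After 19 steps: state q3, head at 5, tape YYYYYX.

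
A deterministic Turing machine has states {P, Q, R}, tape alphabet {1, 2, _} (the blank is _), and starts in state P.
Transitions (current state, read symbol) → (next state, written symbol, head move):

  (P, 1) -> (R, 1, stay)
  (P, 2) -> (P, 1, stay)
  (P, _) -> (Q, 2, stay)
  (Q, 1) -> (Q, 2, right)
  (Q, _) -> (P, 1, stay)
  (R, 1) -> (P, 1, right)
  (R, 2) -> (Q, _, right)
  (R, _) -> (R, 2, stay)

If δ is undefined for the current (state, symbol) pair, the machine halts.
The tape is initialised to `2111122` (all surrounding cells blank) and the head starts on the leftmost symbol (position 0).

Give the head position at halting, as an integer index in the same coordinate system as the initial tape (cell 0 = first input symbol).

P | [2]111122_   read 2 → write 1, move stay, go to P
P | [1]111122_   read 1 → write 1, move stay, go to R
R | [1]111122_   read 1 → write 1, move right, go to P
P | 1[1]11122_   read 1 → write 1, move stay, go to R
R | 1[1]11122_   read 1 → write 1, move right, go to P
P | 11[1]1122_   read 1 → write 1, move stay, go to R
R | 11[1]1122_   read 1 → write 1, move right, go to P
P | 111[1]122_   read 1 → write 1, move stay, go to R
R | 111[1]122_   read 1 → write 1, move right, go to P
P | 1111[1]22_   read 1 → write 1, move stay, go to R
R | 1111[1]22_   read 1 → write 1, move right, go to P
P | 11111[2]2_   read 2 → write 1, move stay, go to P
P | 11111[1]2_   read 1 → write 1, move stay, go to R
R | 11111[1]2_   read 1 → write 1, move right, go to P
P | 111111[2]_   read 2 → write 1, move stay, go to P
P | 111111[1]_   read 1 → write 1, move stay, go to R
R | 111111[1]_   read 1 → write 1, move right, go to P
P | 1111111[_]   read _ → write 2, move stay, go to Q
Q | 1111111[2]
At halt the head is at cell 7.

7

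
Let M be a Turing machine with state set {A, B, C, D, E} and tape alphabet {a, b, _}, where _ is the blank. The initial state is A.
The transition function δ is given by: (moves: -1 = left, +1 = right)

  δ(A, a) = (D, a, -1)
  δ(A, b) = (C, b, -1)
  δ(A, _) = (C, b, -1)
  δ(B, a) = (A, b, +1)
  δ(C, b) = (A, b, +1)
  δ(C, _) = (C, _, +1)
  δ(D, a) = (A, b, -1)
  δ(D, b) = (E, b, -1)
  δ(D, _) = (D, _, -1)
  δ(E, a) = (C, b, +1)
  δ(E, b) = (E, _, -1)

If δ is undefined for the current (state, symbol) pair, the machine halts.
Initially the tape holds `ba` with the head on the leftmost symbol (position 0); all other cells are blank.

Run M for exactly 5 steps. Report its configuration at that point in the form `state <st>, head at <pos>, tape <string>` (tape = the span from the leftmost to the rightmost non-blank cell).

state E, head at -1, tape ba

A | _[b]a   read b → write b, move -1, go to C
C | [_]ba   read _ → write _, move +1, go to C
C | _[b]a   read b → write b, move +1, go to A
A | _b[a]   read a → write a, move -1, go to D
D | _[b]a   read b → write b, move -1, go to E
E | [_]ba
After 5 steps: state E, head at -1, tape ba.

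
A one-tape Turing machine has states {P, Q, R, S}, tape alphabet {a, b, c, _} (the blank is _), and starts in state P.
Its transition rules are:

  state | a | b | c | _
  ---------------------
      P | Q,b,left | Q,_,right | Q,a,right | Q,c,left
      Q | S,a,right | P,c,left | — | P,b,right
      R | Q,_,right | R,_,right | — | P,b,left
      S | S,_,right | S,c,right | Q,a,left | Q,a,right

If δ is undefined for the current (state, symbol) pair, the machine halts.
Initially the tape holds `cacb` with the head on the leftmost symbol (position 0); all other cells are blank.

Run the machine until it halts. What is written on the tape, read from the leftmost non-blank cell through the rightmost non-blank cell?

aa_cbcc

P | [c]acb___   read c → write a, move right, go to Q
Q | a[a]cb___   read a → write a, move right, go to S
S | aa[c]b___   read c → write a, move left, go to Q
Q | a[a]ab___   read a → write a, move right, go to S
S | aa[a]b___   read a → write _, move right, go to S
S | aa_[b]___   read b → write c, move right, go to S
S | aa_c[_]__   read _ → write a, move right, go to Q
Q | aa_ca[_]_   read _ → write b, move right, go to P
P | aa_cab[_]   read _ → write c, move left, go to Q
Q | aa_ca[b]c   read b → write c, move left, go to P
P | aa_c[a]cc   read a → write b, move left, go to Q
Q | aa_[c]bcc
The non-blank tape span at halt is aa_cbcc.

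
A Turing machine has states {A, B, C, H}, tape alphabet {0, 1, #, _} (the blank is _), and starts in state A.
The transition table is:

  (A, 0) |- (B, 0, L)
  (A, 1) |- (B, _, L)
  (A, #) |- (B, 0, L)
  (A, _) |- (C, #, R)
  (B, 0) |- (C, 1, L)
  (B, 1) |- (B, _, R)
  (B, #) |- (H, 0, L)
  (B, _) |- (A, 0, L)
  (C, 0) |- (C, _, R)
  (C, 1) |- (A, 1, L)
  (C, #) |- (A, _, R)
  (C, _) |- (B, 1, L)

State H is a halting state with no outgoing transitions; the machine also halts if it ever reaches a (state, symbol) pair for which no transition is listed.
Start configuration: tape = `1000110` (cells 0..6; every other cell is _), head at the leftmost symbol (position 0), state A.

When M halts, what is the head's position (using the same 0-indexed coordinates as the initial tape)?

-5

A | _____[1]000110   read 1 → write _, move L, go to B
B | ____[_]_000110   read _ → write 0, move L, go to A
A | ___[_]0_000110   read _ → write #, move R, go to C
C | ___#[0]_000110   read 0 → write _, move R, go to C
C | ___#_[_]000110   read _ → write 1, move L, go to B
B | ___#[_]1000110   read _ → write 0, move L, go to A
A | ___[#]01000110   read # → write 0, move L, go to B
B | __[_]001000110   read _ → write 0, move L, go to A
A | _[_]0001000110   read _ → write #, move R, go to C
C | _#[0]001000110   read 0 → write _, move R, go to C
C | _#_[0]01000110   read 0 → write _, move R, go to C
C | _#__[0]1000110   read 0 → write _, move R, go to C
C | _#___[1]000110   read 1 → write 1, move L, go to A
A | _#__[_]1000110   read _ → write #, move R, go to C
C | _#__#[1]000110   read 1 → write 1, move L, go to A
A | _#__[#]1000110   read # → write 0, move L, go to B
B | _#_[_]01000110   read _ → write 0, move L, go to A
A | _#[_]001000110   read _ → write #, move R, go to C
C | _##[0]01000110   read 0 → write _, move R, go to C
C | _##_[0]1000110   read 0 → write _, move R, go to C
C | _##__[1]000110   read 1 → write 1, move L, go to A
A | _##_[_]1000110   read _ → write #, move R, go to C
C | _##_#[1]000110   read 1 → write 1, move L, go to A
A | _##_[#]1000110   read # → write 0, move L, go to B
B | _##[_]01000110   read _ → write 0, move L, go to A
A | _#[#]001000110   read # → write 0, move L, go to B
B | _[#]0001000110   read # → write 0, move L, go to H
H | [_]00001000110
At halt the head is at cell -5.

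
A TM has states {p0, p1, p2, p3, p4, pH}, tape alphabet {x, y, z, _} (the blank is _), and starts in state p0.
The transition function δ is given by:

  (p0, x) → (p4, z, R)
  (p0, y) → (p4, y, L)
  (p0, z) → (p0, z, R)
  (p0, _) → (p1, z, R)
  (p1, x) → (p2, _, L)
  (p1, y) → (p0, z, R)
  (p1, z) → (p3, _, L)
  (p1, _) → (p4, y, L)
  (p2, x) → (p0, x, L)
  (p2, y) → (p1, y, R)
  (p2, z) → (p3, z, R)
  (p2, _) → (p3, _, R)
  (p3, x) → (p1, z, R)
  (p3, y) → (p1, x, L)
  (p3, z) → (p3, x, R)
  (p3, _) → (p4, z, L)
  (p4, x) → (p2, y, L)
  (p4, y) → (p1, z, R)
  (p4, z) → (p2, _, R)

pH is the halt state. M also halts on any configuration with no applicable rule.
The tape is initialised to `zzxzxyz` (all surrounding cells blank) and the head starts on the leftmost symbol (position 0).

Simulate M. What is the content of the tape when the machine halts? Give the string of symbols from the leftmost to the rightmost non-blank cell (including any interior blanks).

state=p0 head=0 tape=[z]zxzxyz   (p0,z)→(p0,z,R)
state=p0 head=1 tape=z[z]xzxyz   (p0,z)→(p0,z,R)
state=p0 head=2 tape=zz[x]zxyz   (p0,x)→(p4,z,R)
state=p4 head=3 tape=zzz[z]xyz   (p4,z)→(p2,_,R)
state=p2 head=4 tape=zzz_[x]yz   (p2,x)→(p0,x,L)
state=p0 head=3 tape=zzz[_]xyz   (p0,_)→(p1,z,R)
state=p1 head=4 tape=zzzz[x]yz   (p1,x)→(p2,_,L)
state=p2 head=3 tape=zzz[z]_yz   (p2,z)→(p3,z,R)
state=p3 head=4 tape=zzzz[_]yz   (p3,_)→(p4,z,L)
state=p4 head=3 tape=zzz[z]zyz   (p4,z)→(p2,_,R)
state=p2 head=4 tape=zzz_[z]yz   (p2,z)→(p3,z,R)
state=p3 head=5 tape=zzz_z[y]z   (p3,y)→(p1,x,L)
state=p1 head=4 tape=zzz_[z]xz   (p1,z)→(p3,_,L)
state=p3 head=3 tape=zzz[_]_xz   (p3,_)→(p4,z,L)
state=p4 head=2 tape=zz[z]z_xz   (p4,z)→(p2,_,R)
state=p2 head=3 tape=zz_[z]_xz   (p2,z)→(p3,z,R)
state=p3 head=4 tape=zz_z[_]xz   (p3,_)→(p4,z,L)
state=p4 head=3 tape=zz_[z]zxz   (p4,z)→(p2,_,R)
state=p2 head=4 tape=zz__[z]xz   (p2,z)→(p3,z,R)
state=p3 head=5 tape=zz__z[x]z   (p3,x)→(p1,z,R)
state=p1 head=6 tape=zz__zz[z]   (p1,z)→(p3,_,L)
state=p3 head=5 tape=zz__z[z]_   (p3,z)→(p3,x,R)
state=p3 head=6 tape=zz__zx[_]   (p3,_)→(p4,z,L)
state=p4 head=5 tape=zz__z[x]z   (p4,x)→(p2,y,L)
state=p2 head=4 tape=zz__[z]yz   (p2,z)→(p3,z,R)
state=p3 head=5 tape=zz__z[y]z   (p3,y)→(p1,x,L)
state=p1 head=4 tape=zz__[z]xz   (p1,z)→(p3,_,L)
state=p3 head=3 tape=zz_[_]_xz   (p3,_)→(p4,z,L)
state=p4 head=2 tape=zz[_]z_xz
The non-blank tape span at halt is zz_z_xz.

zz_z_xz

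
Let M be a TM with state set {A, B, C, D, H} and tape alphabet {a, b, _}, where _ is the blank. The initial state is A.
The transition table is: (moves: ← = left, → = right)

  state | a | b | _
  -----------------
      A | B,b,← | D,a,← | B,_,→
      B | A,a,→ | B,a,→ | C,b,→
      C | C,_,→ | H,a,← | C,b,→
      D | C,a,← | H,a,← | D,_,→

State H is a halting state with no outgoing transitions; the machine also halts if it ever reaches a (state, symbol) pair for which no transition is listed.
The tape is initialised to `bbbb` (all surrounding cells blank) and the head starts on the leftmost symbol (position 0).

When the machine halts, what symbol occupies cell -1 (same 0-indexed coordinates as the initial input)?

b

A | _[b]bbb   read b → write a, move ←, go to D
D | [_]abbb   read _ → write _, move →, go to D
D | _[a]bbb   read a → write a, move ←, go to C
C | [_]abbb   read _ → write b, move →, go to C
C | b[a]bbb   read a → write _, move →, go to C
C | b_[b]bb   read b → write a, move ←, go to H
H | b[_]abb
Cell -1 holds b when M halts.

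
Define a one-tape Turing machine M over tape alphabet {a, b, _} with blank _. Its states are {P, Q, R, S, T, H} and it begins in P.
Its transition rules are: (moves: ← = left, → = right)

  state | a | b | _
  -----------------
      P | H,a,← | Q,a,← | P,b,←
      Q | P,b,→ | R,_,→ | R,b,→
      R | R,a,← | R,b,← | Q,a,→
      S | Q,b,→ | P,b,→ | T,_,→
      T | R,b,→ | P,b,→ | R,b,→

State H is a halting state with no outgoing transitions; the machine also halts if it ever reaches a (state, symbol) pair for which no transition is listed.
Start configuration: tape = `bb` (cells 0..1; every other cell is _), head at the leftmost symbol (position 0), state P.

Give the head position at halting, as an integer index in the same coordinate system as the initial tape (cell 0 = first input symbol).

0

state=P head=0 tape=__[b]b_   (P,b)→(Q,a,←)
state=Q head=-1 tape=_[_]ab_   (Q,_)→(R,b,→)
state=R head=0 tape=_b[a]b_   (R,a)→(R,a,←)
state=R head=-1 tape=_[b]ab_   (R,b)→(R,b,←)
state=R head=-2 tape=[_]bab_   (R,_)→(Q,a,→)
state=Q head=-1 tape=a[b]ab_   (Q,b)→(R,_,→)
state=R head=0 tape=a_[a]b_   (R,a)→(R,a,←)
state=R head=-1 tape=a[_]ab_   (R,_)→(Q,a,→)
state=Q head=0 tape=aa[a]b_   (Q,a)→(P,b,→)
state=P head=1 tape=aab[b]_   (P,b)→(Q,a,←)
state=Q head=0 tape=aa[b]a_   (Q,b)→(R,_,→)
state=R head=1 tape=aa_[a]_   (R,a)→(R,a,←)
state=R head=0 tape=aa[_]a_   (R,_)→(Q,a,→)
state=Q head=1 tape=aaa[a]_   (Q,a)→(P,b,→)
state=P head=2 tape=aaab[_]   (P,_)→(P,b,←)
state=P head=1 tape=aaa[b]b   (P,b)→(Q,a,←)
state=Q head=0 tape=aa[a]ab   (Q,a)→(P,b,→)
state=P head=1 tape=aab[a]b   (P,a)→(H,a,←)
state=H head=0 tape=aa[b]ab
At halt the head is at cell 0.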